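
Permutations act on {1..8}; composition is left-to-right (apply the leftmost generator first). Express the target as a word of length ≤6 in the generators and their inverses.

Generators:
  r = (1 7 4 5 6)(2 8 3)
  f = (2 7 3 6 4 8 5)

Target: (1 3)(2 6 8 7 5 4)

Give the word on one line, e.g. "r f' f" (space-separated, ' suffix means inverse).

r' f' r r r

  after r': (1 6 5 4 7)(2 3 8)
  after f': (1 3 4 2 7)(5 6 8)
  after r: (1 2 4 8 6 3 5)
  after r: (1 8)(2 5 7 4 3 6)
  after r: (1 3)(2 6 8 7 5 4)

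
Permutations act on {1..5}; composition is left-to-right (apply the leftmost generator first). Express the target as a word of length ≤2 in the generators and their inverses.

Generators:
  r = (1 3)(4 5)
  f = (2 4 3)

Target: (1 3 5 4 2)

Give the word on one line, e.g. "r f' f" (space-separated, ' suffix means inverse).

f' r'

  after f': (2 3 4)
  after r': (1 3 5 4 2)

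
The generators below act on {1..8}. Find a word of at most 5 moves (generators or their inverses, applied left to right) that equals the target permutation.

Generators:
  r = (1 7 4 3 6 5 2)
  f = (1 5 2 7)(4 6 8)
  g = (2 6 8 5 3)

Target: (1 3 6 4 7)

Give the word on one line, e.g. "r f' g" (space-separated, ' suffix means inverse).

  after g': (2 3 5 8 6)
  after g': (2 5 6 3 8)
  after r': (1 2 6 4 7)(3 8 5)
  after g': (1 3 6 4 7)

g' g' r' g'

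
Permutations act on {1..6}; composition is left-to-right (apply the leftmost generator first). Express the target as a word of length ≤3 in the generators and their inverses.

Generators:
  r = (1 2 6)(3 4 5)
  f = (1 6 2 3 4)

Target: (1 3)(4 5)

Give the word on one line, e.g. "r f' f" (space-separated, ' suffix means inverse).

  after r': (1 6 2)(3 5 4)
  after r': (1 2 6)(3 4 5)
  after f: (1 3)(4 5)

r' r' f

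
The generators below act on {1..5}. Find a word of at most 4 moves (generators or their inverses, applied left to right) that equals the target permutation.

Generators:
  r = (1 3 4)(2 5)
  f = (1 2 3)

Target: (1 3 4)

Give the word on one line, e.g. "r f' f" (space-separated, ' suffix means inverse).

  after r': (1 4 3)(2 5)
  after r': (1 3 4)

r' r'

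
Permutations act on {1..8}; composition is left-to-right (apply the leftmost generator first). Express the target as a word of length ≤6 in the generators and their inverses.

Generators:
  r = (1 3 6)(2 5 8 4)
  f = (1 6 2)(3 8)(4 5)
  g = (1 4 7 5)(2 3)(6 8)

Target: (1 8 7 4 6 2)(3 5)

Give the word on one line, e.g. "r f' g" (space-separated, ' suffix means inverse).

r' g g g

  after r': (1 6 3)(2 4 8 5)
  after g: (1 8)(2 7 5 3 4 6)
  after g: (1 6 3 7)(2 5)(4 8)
  after g: (1 8 7 4 6 2)(3 5)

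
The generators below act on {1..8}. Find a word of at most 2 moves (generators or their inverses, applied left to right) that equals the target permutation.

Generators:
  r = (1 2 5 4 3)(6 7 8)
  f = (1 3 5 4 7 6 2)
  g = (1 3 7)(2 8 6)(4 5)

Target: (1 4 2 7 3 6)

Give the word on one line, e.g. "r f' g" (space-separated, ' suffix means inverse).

  after g: (1 3 7)(2 8 6)(4 5)
  after r': (1 4 2 7 3 6)

g r'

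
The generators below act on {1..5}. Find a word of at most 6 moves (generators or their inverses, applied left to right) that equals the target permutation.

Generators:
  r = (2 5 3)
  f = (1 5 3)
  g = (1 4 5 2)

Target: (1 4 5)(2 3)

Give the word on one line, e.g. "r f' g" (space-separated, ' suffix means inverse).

  after f: (1 5 3)
  after g': (1 4)(2 5 3)
  after f': (1 4 3 2)
  after f': (1 4 5)(2 3)

f g' f' f'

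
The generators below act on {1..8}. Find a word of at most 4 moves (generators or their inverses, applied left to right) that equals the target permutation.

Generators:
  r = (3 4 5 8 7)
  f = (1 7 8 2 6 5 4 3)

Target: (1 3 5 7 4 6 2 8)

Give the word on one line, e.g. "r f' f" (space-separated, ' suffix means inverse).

r f'

  after r: (3 4 5 8 7)
  after f': (1 3 5 7 4 6 2 8)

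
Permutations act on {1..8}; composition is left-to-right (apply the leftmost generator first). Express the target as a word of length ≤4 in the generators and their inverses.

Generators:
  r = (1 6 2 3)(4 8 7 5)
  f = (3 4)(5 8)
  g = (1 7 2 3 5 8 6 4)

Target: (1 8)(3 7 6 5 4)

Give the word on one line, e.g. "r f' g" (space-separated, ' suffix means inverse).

  after g: (1 7 2 3 5 8 6 4)
  after r': (1 8)(3 7 6 5 4)

g r'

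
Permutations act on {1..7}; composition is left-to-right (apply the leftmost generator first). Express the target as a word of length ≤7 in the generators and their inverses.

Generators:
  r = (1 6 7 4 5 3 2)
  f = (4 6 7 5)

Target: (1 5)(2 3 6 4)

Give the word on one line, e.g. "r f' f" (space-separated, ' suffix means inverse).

r r f' f' r

  after r: (1 6 7 4 5 3 2)
  after r: (1 7 5 2 6 4 3)
  after f': (1 6 5 2 4 3)
  after f': (1 4 3)(2 5)(6 7)
  after r: (1 5)(2 3 6 4)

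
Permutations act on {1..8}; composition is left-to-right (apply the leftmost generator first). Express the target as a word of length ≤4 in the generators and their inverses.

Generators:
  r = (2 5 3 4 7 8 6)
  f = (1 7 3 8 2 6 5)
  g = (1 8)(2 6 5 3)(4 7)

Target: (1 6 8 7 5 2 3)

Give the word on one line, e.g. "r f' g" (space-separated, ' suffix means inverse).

  after f': (1 5 6 2 8 3 7)
  after f': (1 6 8 7 5 2 3)

f' f'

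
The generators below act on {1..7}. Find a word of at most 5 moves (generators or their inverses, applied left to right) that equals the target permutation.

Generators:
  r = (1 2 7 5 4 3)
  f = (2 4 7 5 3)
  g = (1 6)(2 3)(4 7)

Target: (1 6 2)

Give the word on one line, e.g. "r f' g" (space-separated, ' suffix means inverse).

r' g r' g'

  after r': (1 3 4 5 7 2)
  after g: (1 2 6)(3 7)(4 5)
  after r': (2 6 3)(4 7)
  after g': (1 6 2)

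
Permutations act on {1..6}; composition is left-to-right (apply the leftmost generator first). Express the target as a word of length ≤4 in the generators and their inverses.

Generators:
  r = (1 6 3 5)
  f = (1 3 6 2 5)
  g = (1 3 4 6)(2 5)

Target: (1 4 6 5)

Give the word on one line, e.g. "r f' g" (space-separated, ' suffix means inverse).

  after g: (1 3 4 6)(2 5)
  after g: (1 4)(3 6)
  after r: (1 4 6 5)

g g r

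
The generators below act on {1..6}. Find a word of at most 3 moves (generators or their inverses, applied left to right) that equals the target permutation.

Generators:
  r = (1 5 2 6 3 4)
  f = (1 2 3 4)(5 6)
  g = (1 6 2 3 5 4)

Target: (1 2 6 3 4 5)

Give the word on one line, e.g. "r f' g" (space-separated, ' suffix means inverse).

  after f: (1 2 3 4)(5 6)
  after g: (1 3)(2 5)(4 6)
  after f': (1 2 6 3 4 5)

f g f'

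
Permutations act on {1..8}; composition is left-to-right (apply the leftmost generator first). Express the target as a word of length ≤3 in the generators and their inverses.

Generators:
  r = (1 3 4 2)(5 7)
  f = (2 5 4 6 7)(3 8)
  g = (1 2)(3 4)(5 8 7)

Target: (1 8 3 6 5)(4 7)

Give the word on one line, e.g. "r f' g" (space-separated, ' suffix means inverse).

  after g': (1 2)(3 4)(5 7 8)
  after f: (1 5 2)(3 6 7)(4 8)
  after g: (1 8 3 6 5)(4 7)

g' f g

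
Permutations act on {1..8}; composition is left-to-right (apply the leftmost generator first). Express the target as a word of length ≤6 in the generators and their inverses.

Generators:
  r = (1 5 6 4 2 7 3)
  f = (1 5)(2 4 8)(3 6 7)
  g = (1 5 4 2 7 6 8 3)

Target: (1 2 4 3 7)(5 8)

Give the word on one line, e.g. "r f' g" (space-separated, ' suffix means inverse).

  after r': (1 3 7 2 4 6 5)
  after g': (1 8 6)(2 5 3)(4 7)
  after r': (1 8 5 7 6 3 4 2)
  after f': (1 4 8)(2 5 6 7 3)
  after g: (1 2 4 3 7)(5 8)

r' g' r' f' g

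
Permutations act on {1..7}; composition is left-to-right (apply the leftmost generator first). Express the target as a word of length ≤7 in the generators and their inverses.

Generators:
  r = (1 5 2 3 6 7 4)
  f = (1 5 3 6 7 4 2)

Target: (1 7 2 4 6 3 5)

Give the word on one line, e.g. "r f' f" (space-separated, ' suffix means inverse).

f f r' f' f'

  after f: (1 5 3 6 7 4 2)
  after f: (1 3 7 2 5 6 4)
  after r': (1 2)(3 6 7 5)
  after f': (1 4 7)
  after f': (1 7 2 4 6 3 5)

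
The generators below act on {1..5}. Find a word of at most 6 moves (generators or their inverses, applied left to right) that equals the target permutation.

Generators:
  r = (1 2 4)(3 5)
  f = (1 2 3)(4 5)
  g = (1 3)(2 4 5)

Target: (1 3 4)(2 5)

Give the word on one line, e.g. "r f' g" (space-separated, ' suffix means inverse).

  after f: (1 2 3)(4 5)
  after g': (1 5 2)
  after f: (1 4 5 3)
  after r: (2 4 3)
  after g: (1 3 4)(2 5)

f g' f r g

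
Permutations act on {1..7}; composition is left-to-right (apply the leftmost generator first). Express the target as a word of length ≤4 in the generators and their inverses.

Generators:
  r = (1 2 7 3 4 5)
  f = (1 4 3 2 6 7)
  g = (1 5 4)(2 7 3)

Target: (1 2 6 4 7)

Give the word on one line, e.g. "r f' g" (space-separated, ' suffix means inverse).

f g' g' r

  after f: (1 4 3 2 6 7)
  after g': (1 5)(2 6)(4 7)
  after g': (2 6 3 7 5 4)
  after r: (1 2 6 4 7)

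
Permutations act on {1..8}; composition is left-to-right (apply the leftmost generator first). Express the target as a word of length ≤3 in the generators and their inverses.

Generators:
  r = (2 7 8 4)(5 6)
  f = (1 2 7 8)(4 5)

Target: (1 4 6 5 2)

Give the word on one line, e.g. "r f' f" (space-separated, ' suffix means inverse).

  after f': (1 8 7 2)(4 5)
  after r: (1 4 6 5 2)

f' r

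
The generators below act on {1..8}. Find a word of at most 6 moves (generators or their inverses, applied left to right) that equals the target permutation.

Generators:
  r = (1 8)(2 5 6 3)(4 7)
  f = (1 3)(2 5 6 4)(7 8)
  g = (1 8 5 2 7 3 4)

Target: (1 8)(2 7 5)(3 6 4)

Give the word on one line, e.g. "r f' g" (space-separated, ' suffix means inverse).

  after g': (1 4 3 7 2 5 8)
  after r: (1 7 5)(2 6 3 4)
  after r: (1 4 5 8)(2 3 7 6)
  after g: (2 4)(6 7)
  after r': (1 8)(2 7 5)(3 6 4)

g' r r g r'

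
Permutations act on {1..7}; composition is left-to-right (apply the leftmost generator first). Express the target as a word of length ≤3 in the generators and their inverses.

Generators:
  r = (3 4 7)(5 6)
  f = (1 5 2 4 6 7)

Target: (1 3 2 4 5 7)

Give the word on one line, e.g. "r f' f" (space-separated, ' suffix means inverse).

  after f': (1 7 6 4 2 5)
  after r: (1 3 4 2 6 7 5)
  after f': (1 3 2 4 5 7)

f' r f'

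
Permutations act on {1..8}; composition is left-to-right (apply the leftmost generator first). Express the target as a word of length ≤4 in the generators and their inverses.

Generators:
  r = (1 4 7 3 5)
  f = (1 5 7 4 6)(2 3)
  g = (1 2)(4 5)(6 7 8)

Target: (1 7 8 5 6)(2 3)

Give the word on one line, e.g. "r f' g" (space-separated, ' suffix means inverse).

g f r'

  after g: (1 2)(4 5)(6 7 8)
  after f: (1 3 2 5 6 4 7 8)
  after r': (1 7 8 5 6)(2 3)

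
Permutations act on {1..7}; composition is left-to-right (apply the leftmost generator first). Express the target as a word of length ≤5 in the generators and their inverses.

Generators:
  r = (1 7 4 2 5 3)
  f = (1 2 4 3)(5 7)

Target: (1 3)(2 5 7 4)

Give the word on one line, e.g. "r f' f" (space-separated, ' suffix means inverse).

r' f r'

  after r': (1 3 5 2 4 7)
  after f: (2 3 7)(4 5)
  after r': (1 3)(2 5 7 4)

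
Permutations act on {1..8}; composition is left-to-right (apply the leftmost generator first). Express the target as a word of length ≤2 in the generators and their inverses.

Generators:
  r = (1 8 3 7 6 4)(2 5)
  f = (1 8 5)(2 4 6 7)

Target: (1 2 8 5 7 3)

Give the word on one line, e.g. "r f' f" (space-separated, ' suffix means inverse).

  after r': (1 4 6 7 3 8)(2 5)
  after f': (1 2 8 5 7 3)

r' f'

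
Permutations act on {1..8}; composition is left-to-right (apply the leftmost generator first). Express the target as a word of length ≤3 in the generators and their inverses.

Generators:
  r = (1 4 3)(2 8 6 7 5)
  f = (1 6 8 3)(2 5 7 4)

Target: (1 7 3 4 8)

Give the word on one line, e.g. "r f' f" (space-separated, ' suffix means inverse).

  after f: (1 6 8 3)(2 5 7 4)
  after r: (1 7 3 4 8)

f r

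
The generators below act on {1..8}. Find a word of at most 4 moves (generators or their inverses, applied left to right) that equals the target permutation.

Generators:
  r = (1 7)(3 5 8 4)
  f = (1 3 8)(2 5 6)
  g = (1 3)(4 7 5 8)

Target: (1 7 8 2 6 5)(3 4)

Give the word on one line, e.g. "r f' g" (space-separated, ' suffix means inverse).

r' f'

  after r': (1 7)(3 4 8 5)
  after f': (1 7 8 2 6 5)(3 4)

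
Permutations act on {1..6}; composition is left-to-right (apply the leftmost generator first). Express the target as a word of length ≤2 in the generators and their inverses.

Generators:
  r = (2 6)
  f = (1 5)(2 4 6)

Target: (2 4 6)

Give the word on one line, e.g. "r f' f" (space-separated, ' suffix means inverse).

f' f'

  after f': (1 5)(2 6 4)
  after f': (2 4 6)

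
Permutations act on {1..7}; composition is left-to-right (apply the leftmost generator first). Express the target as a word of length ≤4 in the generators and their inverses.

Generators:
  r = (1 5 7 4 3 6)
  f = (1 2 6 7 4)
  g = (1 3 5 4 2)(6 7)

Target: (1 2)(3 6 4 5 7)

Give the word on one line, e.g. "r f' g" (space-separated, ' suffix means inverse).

f r

  after f: (1 2 6 7 4)
  after r: (1 2)(3 6 4 5 7)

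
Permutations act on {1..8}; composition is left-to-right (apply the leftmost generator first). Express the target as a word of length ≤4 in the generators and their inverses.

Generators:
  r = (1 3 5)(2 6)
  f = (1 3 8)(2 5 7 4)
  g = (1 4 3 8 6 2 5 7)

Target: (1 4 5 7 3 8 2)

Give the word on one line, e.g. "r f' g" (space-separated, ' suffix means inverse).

  after g: (1 4 3 8 6 2 5 7)
  after r: (1 4 5 7 3 8 2)

g r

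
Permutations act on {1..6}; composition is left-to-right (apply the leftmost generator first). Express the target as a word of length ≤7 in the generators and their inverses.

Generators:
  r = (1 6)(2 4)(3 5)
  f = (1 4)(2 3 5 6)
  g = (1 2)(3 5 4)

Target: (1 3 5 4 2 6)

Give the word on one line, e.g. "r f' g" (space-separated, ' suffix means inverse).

f g' f' r g'

  after f: (1 4)(2 3 5 6)
  after g': (1 5 6)(2 4)
  after f': (1 3 2)(4 6)
  after r: (1 5 3 4)(2 6)
  after g': (1 3 5 4 2 6)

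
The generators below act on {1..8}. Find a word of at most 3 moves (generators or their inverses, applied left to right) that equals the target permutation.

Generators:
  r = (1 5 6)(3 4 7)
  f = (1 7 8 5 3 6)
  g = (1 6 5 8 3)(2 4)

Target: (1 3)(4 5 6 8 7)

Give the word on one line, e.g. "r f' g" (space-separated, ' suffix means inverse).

  after r': (1 6 5)(3 7 4)
  after f': (1 3)(4 5 6 8 7)

r' f'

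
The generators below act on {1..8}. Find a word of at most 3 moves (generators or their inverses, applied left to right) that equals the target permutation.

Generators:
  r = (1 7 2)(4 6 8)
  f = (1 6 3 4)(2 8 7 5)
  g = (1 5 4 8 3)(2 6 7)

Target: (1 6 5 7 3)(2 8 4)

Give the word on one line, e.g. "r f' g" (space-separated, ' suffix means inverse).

  after f': (1 4 3 6)(2 5 7 8)
  after g: (1 8 6 5 2 4)(3 7)
  after r': (1 6 5 7 3)(2 8 4)

f' g r'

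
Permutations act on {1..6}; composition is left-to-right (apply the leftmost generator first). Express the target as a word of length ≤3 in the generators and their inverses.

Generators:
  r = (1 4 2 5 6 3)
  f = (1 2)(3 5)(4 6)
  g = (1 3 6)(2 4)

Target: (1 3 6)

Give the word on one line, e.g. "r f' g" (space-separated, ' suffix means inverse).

g' g'

  after g': (1 6 3)(2 4)
  after g': (1 3 6)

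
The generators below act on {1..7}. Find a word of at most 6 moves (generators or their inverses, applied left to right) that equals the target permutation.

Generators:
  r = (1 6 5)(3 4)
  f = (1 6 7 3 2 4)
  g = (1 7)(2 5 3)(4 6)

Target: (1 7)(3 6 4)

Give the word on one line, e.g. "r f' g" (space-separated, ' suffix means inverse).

f' r r r f'

  after f': (1 4 2 3 7 6)
  after r: (1 3 7 5)(2 4)
  after r: (1 4 2 3 7)(5 6)
  after r: (1 3 7 6)(2 4)
  after f': (1 7)(3 6 4)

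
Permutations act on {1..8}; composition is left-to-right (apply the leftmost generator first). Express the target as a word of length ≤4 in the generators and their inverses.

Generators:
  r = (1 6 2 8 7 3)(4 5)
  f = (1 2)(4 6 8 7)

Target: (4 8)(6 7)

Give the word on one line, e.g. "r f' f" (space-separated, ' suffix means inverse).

  after f: (1 2)(4 6 8 7)
  after f: (4 8)(6 7)

f f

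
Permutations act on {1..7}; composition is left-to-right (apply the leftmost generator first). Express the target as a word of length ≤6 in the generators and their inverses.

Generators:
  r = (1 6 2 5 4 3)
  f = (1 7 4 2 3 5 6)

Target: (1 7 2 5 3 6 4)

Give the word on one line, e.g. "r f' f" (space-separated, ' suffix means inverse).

  after f: (1 7 4 2 3 5 6)
  after r: (1 7 3 4 5 2)
  after r: (1 7)(2 6)
  after r: (1 7 6 5 4 3)
  after r: (1 7 2 5 3 6 4)

f r r r r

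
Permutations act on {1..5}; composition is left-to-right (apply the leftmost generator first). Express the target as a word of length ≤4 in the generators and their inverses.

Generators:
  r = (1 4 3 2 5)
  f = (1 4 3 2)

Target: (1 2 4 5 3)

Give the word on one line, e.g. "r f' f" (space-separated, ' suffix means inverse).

r r r

  after r: (1 4 3 2 5)
  after r: (1 3 5 4 2)
  after r: (1 2 4 5 3)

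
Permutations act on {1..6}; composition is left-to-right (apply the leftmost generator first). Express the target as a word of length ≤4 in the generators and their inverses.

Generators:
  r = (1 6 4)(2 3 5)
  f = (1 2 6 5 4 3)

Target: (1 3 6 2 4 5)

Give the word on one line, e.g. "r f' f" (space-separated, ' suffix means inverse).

  after r': (1 4 6)(2 5 3)
  after r': (1 6 4)(2 3 5)
  after f: (1 5 6 3 4 2)
  after r': (1 3 6 2 4 5)

r' r' f r'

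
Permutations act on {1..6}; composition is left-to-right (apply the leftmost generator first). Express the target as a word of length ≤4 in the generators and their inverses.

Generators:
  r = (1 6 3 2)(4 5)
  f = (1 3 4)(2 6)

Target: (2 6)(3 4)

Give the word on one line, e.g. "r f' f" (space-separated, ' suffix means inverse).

f' f' r r

  after f': (1 4 3)(2 6)
  after f': (1 3 4)
  after r: (1 2)(3 5 4 6)
  after r: (2 6)(3 4)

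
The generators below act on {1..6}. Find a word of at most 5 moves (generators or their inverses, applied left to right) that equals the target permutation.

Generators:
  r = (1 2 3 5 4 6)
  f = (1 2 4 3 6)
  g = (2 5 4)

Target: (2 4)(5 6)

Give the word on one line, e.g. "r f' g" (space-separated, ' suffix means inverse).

r' f r f'

  after r': (1 6 4 5 3 2)
  after f: (3 4 5 6)
  after r: (1 2 3 6 5)
  after f': (2 4)(5 6)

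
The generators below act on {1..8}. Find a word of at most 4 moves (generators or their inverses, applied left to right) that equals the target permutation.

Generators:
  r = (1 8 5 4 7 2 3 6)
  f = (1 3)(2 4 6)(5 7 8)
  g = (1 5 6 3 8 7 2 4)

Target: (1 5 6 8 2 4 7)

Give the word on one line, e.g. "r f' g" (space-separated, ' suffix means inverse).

g' r'

  after g': (1 4 2 7 8 3 6 5)
  after r': (1 5 6 8 2 4 7)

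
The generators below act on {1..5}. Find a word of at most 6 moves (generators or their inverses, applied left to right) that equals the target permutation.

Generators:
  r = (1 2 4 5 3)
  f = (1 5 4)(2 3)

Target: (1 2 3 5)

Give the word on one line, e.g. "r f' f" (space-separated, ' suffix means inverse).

f' r f' r' f'

  after f': (1 4 5)(2 3)
  after r: (1 5 2)(3 4)
  after f': (2 4)(3 5)
  after r': (1 3 4)
  after f': (1 2 3 5)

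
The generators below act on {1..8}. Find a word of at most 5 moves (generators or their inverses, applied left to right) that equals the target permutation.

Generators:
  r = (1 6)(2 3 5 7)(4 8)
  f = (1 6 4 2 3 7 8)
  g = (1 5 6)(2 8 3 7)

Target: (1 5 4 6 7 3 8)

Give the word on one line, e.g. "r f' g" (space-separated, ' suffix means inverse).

  after f: (1 6 4 2 3 7 8)
  after g: (2 7 3)(4 8 5 6)
  after f: (1 6 2 8 5 4)
  after g': (1 5 4 6 7 3 8)

f g f g'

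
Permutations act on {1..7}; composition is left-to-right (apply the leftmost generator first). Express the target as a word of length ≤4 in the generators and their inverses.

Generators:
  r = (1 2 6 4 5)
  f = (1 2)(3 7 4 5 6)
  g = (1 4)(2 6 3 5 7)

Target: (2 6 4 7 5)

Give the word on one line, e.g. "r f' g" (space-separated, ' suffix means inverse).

  after r': (1 5 4 6 2)
  after f': (1 4 5 7 3 6)
  after g: (2 6 4 7 5)

r' f' g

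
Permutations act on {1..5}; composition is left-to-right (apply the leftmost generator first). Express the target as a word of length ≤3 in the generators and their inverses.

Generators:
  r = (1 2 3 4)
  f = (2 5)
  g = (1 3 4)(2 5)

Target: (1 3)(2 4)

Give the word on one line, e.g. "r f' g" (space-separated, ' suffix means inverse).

  after r: (1 2 3 4)
  after r: (1 3)(2 4)

r r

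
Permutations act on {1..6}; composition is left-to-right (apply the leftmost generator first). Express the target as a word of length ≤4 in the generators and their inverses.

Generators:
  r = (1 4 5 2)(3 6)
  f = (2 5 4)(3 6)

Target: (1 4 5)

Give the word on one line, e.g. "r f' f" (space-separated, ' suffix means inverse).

  after r': (1 2 5 4)(3 6)
  after r': (1 5)(2 4)
  after f': (1 2 5)(3 6)
  after f': (1 4 5)

r' r' f' f'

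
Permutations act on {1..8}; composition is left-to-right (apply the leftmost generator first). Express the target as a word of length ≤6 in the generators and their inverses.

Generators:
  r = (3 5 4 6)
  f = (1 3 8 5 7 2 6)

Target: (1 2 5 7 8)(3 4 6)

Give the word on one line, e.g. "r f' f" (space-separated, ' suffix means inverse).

  after r': (3 6 4 5)
  after r': (3 4)(5 6)
  after f': (1 6 8 3 4)(2 7 5)
  after f': (1 2 5 7 8)(3 4 6)

r' r' f' f'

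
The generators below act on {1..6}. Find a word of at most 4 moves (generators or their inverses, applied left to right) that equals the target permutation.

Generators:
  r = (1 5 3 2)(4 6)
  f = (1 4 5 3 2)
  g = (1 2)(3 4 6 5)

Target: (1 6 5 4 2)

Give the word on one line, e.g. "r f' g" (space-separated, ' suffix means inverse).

  after f': (1 2 3 5 4)
  after g: (2 4)(5 6)
  after f: (1 4)(2 5 6 3)
  after r': (1 6 5 4 2)

f' g f r'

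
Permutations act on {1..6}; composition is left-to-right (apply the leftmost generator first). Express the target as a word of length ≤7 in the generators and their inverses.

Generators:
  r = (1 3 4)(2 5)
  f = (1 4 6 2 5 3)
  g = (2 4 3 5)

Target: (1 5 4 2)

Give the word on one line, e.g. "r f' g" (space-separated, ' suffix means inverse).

  after f': (1 3 5 2 6 4)
  after r': (2 6 3)
  after g: (2 6 5)(3 4)
  after f': (1 3)(2 4 5 6)
  after f': (1 5 4 2)

f' r' g f' f'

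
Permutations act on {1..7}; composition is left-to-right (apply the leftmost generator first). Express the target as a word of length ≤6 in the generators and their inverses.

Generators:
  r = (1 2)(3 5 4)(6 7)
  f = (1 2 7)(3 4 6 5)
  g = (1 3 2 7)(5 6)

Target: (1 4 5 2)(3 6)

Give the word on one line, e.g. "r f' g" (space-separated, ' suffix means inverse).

  after f': (1 7 2)(3 5 6 4)
  after r': (1 6 5 7)
  after r': (1 7 2)(3 4 5 6)
  after r': (1 6 4 3 5 7)
  after f': (1 4 5 2)(3 6)

f' r' r' r' f'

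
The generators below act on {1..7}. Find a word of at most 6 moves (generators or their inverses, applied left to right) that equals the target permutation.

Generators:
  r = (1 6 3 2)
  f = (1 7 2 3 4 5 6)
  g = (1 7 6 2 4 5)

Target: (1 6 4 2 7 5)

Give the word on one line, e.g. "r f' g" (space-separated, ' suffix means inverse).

f g' r' g'

  after f: (1 7 2 3 4 5 6)
  after g': (2 3)(5 7 6)
  after r': (1 2 6 5 7)
  after g': (1 6 4 2 7 5)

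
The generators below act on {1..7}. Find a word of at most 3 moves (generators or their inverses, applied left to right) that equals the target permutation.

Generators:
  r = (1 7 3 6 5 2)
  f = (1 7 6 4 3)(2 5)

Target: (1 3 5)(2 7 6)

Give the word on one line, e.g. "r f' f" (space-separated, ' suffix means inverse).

  after r: (1 7 3 6 5 2)
  after r: (1 3 5)(2 7 6)

r r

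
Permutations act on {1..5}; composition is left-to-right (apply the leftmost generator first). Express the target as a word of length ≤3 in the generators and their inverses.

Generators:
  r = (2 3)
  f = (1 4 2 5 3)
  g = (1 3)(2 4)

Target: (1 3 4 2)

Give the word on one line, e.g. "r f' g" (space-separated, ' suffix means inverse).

  after r: (2 3)
  after g: (1 3 4 2)

r g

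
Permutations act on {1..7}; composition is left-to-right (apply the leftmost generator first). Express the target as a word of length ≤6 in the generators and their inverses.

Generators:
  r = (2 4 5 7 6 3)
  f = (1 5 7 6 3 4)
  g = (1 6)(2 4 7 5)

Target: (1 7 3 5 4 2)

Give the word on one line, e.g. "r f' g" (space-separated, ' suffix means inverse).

  after f': (1 4 3 6 7 5)
  after g': (1 2 5 6 4 3)
  after f: (1 2 7 6)(3 5)
  after r: (1 4 5 2 6)(3 7)
  after g: (1 7 3 5 4 2)

f' g' f r g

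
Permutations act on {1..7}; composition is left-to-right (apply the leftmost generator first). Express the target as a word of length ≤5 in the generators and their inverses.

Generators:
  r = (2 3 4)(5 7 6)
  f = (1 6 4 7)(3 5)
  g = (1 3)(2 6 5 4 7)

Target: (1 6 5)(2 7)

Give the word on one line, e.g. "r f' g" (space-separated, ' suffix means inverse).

  after f: (1 6 4 7)(3 5)
  after g: (1 5)(2 6 7 3 4)
  after r': (1 6 5)(2 7)

f g r'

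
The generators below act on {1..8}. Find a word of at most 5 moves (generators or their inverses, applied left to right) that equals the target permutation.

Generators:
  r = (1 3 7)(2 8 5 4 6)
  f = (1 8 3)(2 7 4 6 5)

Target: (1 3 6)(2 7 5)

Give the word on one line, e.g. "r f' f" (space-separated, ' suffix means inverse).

  after r: (1 3 7)(2 8 5 4 6)
  after f: (2 3 4 5 6 7 8)
  after r: (1 3 6)(2 7 5)

r f r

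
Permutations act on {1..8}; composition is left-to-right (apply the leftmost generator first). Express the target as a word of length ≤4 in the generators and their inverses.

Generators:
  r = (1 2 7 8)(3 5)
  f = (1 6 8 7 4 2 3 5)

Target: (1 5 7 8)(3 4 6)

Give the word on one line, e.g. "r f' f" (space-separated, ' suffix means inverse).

  after f: (1 6 8 7 4 2 3 5)
  after r: (1 6)(2 5)(4 7)
  after f': (2 3)(4 8 6 5)
  after f': (1 5 7 8)(3 4 6)

f r f' f'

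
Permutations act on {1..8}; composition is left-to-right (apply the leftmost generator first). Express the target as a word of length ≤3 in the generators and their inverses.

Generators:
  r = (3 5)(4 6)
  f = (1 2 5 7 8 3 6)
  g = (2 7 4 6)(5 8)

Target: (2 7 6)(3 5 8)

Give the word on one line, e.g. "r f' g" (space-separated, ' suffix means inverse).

  after g: (2 7 4 6)(5 8)
  after r: (2 7 6)(3 5 8)

g r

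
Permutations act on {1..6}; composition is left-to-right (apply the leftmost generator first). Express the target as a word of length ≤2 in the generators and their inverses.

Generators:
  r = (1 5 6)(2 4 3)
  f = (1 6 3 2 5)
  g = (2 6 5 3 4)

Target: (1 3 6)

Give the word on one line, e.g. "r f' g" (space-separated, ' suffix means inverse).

  after r: (1 5 6)(2 4 3)
  after g: (1 3 6)

r g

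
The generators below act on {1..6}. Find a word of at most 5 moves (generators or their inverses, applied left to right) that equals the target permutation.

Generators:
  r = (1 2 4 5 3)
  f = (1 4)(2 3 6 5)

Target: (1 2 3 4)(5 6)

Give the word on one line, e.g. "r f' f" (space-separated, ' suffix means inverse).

r' f r f' f'

  after r': (1 3 5 4 2)
  after f: (1 6 5)(2 4 3)
  after r: (1 6 3 4)(2 5)
  after f': (1 3)(2 6)
  after f': (1 2 3 4)(5 6)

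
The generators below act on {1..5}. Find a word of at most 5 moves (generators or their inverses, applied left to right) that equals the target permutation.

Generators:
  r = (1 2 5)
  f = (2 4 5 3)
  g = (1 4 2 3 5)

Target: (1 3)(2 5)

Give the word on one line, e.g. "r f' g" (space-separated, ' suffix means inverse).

  after f: (2 4 5 3)
  after r': (1 5 3)(2 4)
  after g': (1 3 5 2)
  after f': (1 5 3 4 2)
  after g': (1 3)(2 5)

f r' g' f' g'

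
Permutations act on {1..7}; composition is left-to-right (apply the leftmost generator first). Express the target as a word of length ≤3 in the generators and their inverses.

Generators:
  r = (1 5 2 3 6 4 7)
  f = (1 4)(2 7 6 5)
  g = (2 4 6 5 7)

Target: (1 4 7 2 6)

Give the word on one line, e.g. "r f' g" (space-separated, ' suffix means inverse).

g' f

  after g': (2 7 5 6 4)
  after f: (1 4 7 2 6)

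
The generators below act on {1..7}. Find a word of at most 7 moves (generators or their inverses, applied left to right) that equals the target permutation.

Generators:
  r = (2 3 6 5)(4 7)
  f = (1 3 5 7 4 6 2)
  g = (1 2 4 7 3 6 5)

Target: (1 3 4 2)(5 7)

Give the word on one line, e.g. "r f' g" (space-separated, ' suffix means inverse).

r r g' f g

  after r: (2 3 6 5)(4 7)
  after r: (2 6)(3 5)
  after g': (1 5 7 4 2 3 6)
  after f: (1 7 6 3 2 5 4)
  after g: (1 3 4 2)(5 7)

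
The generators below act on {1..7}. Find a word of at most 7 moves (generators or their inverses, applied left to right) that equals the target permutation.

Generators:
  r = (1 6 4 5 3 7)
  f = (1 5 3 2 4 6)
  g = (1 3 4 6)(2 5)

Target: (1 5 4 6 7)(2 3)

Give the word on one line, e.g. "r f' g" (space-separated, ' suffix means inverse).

f f r r f

  after f: (1 5 3 2 4 6)
  after f: (1 3 4)(2 6 5)
  after r: (1 7)(2 4 6 3 5)
  after r: (2 5)(6 7)
  after f: (1 5 4 6 7)(2 3)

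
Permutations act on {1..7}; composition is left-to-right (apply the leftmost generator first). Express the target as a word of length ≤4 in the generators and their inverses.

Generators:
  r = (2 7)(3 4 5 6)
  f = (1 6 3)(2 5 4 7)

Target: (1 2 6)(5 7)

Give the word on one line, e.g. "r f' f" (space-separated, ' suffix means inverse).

f' f' r' f'

  after f': (1 3 6)(2 7 4 5)
  after f': (1 6 3)(2 4)(5 7)
  after r': (1 5 2 3)(4 7)
  after f': (1 2 6)(5 7)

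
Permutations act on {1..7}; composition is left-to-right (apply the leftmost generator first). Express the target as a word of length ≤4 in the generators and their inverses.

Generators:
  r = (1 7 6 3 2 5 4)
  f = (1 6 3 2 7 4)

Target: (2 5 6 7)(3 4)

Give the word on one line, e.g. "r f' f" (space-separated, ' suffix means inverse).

r f f

  after r: (1 7 6 3 2 5 4)
  after f: (1 4 6 2 5)(3 7)
  after f: (2 5 6 7)(3 4)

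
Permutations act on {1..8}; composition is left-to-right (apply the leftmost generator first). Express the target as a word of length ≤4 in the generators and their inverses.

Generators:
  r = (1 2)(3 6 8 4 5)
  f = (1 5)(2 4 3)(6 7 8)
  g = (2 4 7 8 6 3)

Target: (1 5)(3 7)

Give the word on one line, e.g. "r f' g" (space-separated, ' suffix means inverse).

g' f

  after g': (2 3 6 8 7 4)
  after f: (1 5)(3 7)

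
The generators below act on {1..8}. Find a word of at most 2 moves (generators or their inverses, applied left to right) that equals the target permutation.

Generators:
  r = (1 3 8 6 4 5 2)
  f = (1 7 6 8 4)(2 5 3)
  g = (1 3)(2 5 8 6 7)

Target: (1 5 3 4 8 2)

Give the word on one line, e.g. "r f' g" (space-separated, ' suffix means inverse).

g' f'

  after g': (1 3)(2 7 6 8 5)
  after f': (1 5 3 4 8 2)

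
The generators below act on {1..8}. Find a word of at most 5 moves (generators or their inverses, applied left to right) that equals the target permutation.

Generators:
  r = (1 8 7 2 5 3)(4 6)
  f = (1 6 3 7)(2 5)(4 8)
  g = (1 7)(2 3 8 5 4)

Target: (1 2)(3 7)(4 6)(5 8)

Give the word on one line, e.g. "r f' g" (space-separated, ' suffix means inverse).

r r r

  after r: (1 8 7 2 5 3)(4 6)
  after r: (1 7 5)(2 3 8)
  after r: (1 2)(3 7)(4 6)(5 8)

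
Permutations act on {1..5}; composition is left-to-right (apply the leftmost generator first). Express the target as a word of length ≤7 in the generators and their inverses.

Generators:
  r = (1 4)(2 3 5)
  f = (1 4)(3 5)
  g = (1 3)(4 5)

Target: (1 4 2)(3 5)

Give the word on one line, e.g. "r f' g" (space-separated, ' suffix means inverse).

  after f: (1 4)(3 5)
  after g': (1 5)(3 4)
  after r': (1 3)(2 5 4)
  after f': (1 5)(2 3 4)
  after g: (1 4 2)(3 5)

f g' r' f' g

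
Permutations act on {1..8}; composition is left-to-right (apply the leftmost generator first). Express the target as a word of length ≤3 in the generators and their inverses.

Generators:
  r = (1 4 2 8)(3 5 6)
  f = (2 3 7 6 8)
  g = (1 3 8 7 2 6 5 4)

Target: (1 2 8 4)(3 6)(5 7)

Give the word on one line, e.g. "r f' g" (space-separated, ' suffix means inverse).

f r' f

  after f: (2 3 7 6 8)
  after r': (1 8 4)(2 6)(3 7 5)
  after f: (1 2 8 4)(3 6)(5 7)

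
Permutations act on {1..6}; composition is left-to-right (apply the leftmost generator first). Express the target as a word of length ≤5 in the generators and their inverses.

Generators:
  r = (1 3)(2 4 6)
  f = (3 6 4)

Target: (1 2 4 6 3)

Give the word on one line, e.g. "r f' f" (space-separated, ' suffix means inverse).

  after f: (3 6 4)
  after r': (1 3 4)(2 6)
  after f: (1 6 2 4)
  after r: (1 2 6 4 3)
  after f: (1 2 4 6 3)

f r' f r f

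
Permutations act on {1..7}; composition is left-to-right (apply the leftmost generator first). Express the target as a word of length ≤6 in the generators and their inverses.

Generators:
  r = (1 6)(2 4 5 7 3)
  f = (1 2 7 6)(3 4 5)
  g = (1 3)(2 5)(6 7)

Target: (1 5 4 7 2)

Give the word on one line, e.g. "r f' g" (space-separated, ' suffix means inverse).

  after f': (1 6 7 2)(3 5 4)
  after g: (1 7 5 4)(2 3)
  after r: (1 3 4 6)
  after f': (1 5 4 7 2)

f' g r f'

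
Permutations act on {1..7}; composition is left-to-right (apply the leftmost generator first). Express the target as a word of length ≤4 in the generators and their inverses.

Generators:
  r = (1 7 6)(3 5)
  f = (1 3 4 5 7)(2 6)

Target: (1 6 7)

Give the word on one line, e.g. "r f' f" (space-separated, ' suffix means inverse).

  after r: (1 7 6)(3 5)
  after r: (1 6 7)

r r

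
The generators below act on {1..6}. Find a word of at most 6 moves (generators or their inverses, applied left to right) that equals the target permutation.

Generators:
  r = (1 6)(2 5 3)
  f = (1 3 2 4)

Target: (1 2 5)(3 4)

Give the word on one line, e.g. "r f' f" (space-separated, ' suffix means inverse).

  after r: (1 6)(2 5 3)
  after f': (1 6 4 2 5)
  after r: (2 3)(4 5 6)
  after f: (1 3 4 5 6)
  after r: (1 2 5)(3 4)

r f' r f r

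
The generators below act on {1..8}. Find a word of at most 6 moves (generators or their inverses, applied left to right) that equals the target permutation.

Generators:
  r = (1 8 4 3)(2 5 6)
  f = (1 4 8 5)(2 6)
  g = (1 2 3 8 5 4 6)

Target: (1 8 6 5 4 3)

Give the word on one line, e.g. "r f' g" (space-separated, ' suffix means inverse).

  after g': (1 6 4 5 8 3 2)
  after f: (1 2 4)(3 6 8)
  after r: (1 5 6 4 8)(2 3)
  after g': (1 8 6 5 4 3)

g' f r g'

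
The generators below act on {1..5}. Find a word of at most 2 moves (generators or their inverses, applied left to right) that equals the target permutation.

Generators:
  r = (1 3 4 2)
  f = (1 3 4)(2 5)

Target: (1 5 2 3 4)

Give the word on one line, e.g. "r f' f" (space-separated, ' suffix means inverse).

r' f'

  after r': (1 2 4 3)
  after f': (1 5 2 3 4)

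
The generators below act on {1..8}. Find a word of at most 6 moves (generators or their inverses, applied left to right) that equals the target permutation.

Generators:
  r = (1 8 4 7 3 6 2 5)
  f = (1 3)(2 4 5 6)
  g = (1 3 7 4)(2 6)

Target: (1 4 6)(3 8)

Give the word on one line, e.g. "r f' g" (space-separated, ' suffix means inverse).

f g' r' f'

  after f: (1 3)(2 4 5 6)
  after g': (2 7 3 4 5)
  after r': (1 5 6 3 8)(2 4)
  after f': (1 4 6)(3 8)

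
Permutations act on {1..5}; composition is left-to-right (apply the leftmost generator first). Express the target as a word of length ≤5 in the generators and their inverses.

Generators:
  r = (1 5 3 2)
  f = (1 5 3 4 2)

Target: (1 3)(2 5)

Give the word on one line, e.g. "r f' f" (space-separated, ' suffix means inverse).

  after f': (1 2 4 3 5)
  after r: (2 4)
  after f': (1 2 3 5)
  after r': (1 3)(2 5)

f' r f' r'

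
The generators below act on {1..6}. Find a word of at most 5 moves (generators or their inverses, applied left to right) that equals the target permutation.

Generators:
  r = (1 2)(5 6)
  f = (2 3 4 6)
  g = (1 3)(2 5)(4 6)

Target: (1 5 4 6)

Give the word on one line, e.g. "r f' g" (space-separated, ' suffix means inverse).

g f' g r r

  after g: (1 3)(2 5)(4 6)
  after f': (1 2 5 6 3)
  after g: (1 5 4 6)
  after r: (1 6 2)(4 5)
  after r: (1 5 4 6)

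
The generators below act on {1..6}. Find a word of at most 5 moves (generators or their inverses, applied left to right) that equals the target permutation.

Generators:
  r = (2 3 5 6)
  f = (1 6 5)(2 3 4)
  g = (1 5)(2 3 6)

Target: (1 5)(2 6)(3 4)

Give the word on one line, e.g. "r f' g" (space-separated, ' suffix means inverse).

r' g f' f' g

  after r': (2 6 5 3)
  after g: (1 5 6)
  after f': (1 6 5)(2 4 3)
  after f': (2 3 4)
  after g: (1 5)(2 6)(3 4)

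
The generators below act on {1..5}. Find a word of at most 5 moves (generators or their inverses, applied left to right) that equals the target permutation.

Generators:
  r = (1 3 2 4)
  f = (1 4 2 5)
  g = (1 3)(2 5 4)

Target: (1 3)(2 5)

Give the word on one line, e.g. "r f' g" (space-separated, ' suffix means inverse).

  after r': (1 4 2 3)
  after g': (1 5 2)
  after f: (2 4)
  after g': (1 3)(2 5)

r' g' f g'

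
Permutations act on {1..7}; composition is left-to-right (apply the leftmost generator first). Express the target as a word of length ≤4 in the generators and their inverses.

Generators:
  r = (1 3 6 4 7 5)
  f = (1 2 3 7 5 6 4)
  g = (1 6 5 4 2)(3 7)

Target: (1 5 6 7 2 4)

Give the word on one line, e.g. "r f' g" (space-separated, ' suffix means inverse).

g f'

  after g: (1 6 5 4 2)(3 7)
  after f': (1 5 6 7 2 4)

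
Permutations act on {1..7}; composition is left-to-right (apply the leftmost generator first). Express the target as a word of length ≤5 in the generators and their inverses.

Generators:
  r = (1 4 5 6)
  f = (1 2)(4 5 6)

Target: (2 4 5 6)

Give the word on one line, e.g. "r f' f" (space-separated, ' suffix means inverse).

f r' f

  after f: (1 2)(4 5 6)
  after r': (1 2 6)
  after f: (2 4 5 6)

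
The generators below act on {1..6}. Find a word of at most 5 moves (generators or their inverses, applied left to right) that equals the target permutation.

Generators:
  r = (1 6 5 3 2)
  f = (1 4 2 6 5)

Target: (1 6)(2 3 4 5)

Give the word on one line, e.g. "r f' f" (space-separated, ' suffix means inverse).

r f r' f r'

  after r: (1 6 5 3 2)
  after f: (1 5 3 6)(2 4)
  after r': (1 6 2 4 3)
  after f: (1 5)(3 4)
  after r': (1 6)(2 3 4 5)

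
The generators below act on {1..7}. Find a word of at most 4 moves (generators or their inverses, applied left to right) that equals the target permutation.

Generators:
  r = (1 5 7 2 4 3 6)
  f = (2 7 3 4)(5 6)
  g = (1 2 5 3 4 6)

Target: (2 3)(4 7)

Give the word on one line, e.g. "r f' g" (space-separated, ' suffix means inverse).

  after r': (1 6 3 4 2 7 5)
  after f': (1 5)(6 7)
  after r': (2 7 3 4)(5 6)
  after f: (2 3)(4 7)

r' f' r' f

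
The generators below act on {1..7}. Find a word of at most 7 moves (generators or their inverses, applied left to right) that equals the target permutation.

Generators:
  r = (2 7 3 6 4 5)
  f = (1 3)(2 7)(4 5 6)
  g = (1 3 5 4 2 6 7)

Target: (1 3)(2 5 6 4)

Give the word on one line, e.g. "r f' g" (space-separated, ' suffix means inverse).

  after f': (1 3)(2 7)(4 6 5)
  after r: (1 6 2 3)
  after r: (1 4 5 2 6 7 3)
  after f: (1 5 7)(2 4 6)
  after g': (1 3)(2 5 6 4)

f' r r f g'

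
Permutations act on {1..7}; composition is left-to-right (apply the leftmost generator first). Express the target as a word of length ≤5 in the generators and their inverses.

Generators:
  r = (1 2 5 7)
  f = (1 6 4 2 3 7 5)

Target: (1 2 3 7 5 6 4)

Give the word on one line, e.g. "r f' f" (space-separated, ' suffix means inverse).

  after r': (1 7 5 2)
  after f': (1 3 2 5 4 6)
  after r: (1 3 5 4 6 2 7)
  after f': (1 2 3 7 5 6 4)

r' f' r f'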